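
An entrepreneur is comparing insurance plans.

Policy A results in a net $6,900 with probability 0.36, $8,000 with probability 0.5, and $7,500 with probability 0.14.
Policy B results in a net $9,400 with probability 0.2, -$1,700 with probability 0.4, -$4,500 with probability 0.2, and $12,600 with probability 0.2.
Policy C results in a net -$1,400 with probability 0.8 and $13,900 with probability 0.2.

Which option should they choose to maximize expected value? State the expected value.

Policy A ($7,534)

Policy A = 0.36 × 6900 + 0.5 × 8000 + 0.14 × 7500 = 2484 + 4000 + 1050 = 7534
Policy B = 0.2 × 9400 + 0.4 × (-1700) + 0.2 × (-4500) + 0.2 × 12600 = 1880 − 680 − 900 + 2520 = 2820
Policy C = 0.8 × (-1400) + 0.2 × 13900 = -1120 + 2780 = 1660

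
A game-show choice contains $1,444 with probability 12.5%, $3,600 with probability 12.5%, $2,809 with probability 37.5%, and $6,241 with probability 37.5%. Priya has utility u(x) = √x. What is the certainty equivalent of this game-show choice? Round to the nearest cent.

$3,813.06

E[u] = 0.125·√1444 + 0.125·√3600 + 0.375·√2809 + 0.375·√6241 = 0.125·38 + 0.125·60 + 0.375·53 + 0.375·79 = 61.75
CE = (61.75)² = 3813.0625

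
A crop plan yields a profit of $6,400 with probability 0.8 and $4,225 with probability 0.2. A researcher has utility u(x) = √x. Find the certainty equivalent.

E[u] = 0.8·√6400 + 0.2·√4225 = 0.8·80 + 0.2·65 = 77
CE = (77)² = 5929

$5,929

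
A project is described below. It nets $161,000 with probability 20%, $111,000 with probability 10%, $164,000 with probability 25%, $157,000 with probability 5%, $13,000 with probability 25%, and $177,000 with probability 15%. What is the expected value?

$121,950

EV = 0.2 × 161000 + 0.1 × 111000 + 0.25 × 164000 + 0.05 × 157000 + 0.25 × 13000 + 0.15 × 177000 = 32200 + 11100 + 41000 + 7850 + 3250 + 26550 = 121950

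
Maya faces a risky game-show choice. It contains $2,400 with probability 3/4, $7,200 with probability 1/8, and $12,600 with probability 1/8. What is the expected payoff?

EV = 3/4 × 2400 + 1/8 × 7200 + 1/8 × 12600 = 1800 + 900 + 1575 = 4275

$4,275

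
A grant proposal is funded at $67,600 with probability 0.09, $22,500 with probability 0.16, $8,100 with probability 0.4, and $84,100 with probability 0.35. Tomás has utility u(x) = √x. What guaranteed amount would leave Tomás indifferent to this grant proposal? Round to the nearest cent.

$34,188.01

E[u] = 0.09·√67600 + 0.16·√22500 + 0.4·√8100 + 0.35·√84100 = 0.09·260 + 0.16·150 + 0.4·90 + 0.35·290 = 184.9
CE = (184.9)² = 34188.01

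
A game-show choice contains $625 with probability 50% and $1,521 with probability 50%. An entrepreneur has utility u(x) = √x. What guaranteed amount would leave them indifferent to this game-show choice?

E[u] = 0.5·√625 + 0.5·√1521 = 0.5·25 + 0.5·39 = 32
CE = (32)² = 1024

$1,024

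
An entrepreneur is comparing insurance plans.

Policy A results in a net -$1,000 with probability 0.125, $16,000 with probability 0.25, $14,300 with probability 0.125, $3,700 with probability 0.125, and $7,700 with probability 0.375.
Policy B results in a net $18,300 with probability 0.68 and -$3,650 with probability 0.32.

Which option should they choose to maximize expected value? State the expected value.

Policy A = 0.125 × (-1000) + 0.25 × 16000 + 0.125 × 14300 + 0.125 × 3700 + 0.375 × 7700 = -125 + 4000 + 1787.5 + 462.5 + 2887.5 = 9012.5
Policy B = 0.68 × 18300 + 0.32 × (-3650) = 12444 − 1168 = 11276

Policy B ($11,276)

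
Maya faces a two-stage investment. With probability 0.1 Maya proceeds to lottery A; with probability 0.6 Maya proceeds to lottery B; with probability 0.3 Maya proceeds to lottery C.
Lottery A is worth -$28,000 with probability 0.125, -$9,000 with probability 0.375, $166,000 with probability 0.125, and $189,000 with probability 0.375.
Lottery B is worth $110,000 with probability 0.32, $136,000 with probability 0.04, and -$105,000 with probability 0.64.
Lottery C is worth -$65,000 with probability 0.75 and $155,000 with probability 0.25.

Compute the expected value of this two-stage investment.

-$10,461

EV(A) = 0.125 × (-28000) + 0.375 × (-9000) + 0.125 × 166000 + 0.375 × 189000 = -3500 − 3375 + 20750 + 70875 = 84750
EV(B) = 0.32 × 110000 + 0.04 × 136000 + 0.64 × (-105000) = 35200 + 5440 − 67200 = -26560
EV(C) = 0.75 × (-65000) + 0.25 × 155000 = -48750 + 38750 = -10000
Overall = 0.1 × 84750 + 0.6 × (-26560) + 0.3 × (-10000) = 8475 − 15936 − 3000 = -10461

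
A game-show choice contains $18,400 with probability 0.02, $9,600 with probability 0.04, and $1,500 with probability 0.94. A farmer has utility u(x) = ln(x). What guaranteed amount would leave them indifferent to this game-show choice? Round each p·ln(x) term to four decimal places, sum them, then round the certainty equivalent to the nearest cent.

E[u] = 0.02·ln(18400) + 0.04·ln(9600) + 0.94·ln(1500) = 0.1964 + 0.3668 + 6.8744 = 7.4376
CE = e^7.4376 ≈ 1698.67

$1,698.67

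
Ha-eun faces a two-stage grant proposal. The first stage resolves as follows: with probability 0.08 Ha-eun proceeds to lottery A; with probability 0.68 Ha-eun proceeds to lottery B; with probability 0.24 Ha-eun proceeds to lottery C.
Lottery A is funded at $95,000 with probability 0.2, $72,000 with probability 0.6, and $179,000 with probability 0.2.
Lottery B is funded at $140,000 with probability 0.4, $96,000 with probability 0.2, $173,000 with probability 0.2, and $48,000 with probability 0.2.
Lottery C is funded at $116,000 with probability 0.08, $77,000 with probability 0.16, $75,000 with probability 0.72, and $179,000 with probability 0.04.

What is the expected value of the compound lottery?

EV(A) = 0.2 × 95000 + 0.6 × 72000 + 0.2 × 179000 = 19000 + 43200 + 35800 = 98000
EV(B) = 0.4 × 140000 + 0.2 × 96000 + 0.2 × 173000 + 0.2 × 48000 = 56000 + 19200 + 34600 + 9600 = 119400
EV(C) = 0.08 × 116000 + 0.16 × 77000 + 0.72 × 75000 + 0.04 × 179000 = 9280 + 12320 + 54000 + 7160 = 82760
Overall = 0.08 × 98000 + 0.68 × 119400 + 0.24 × 82760 = 7840 + 81192 + 19862.4 = 108894.4

$108,894.40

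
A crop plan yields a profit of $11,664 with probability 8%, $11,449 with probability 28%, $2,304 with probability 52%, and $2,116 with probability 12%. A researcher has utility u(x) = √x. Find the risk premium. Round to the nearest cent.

$818.79

E[u] = 0.08·√11664 + 0.28·√11449 + 0.52·√2304 + 0.12·√2116 = 0.08·108 + 0.28·107 + 0.52·48 + 0.12·46 = 69.08
CE = (69.08)² = 4772.0464
Risk premium = EV − CE = 5590.84 − 4772.0464 = 818.7936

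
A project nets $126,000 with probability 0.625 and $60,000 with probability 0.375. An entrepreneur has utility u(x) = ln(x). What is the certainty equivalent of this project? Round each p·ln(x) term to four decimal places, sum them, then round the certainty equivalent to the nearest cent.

$95,396.77

E[u] = 0.625·ln(126000) + 0.375·ln(60000) = 7.3400 + 4.1258 = 11.4658
CE = e^11.4658 ≈ 95396.77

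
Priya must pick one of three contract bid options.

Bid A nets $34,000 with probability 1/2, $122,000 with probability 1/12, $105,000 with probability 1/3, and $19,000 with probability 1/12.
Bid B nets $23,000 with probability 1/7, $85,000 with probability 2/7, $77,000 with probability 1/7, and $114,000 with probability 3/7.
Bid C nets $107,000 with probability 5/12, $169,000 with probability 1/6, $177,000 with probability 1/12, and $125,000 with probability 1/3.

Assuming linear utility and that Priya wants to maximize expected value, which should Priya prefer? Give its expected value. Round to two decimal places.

Bid A = 1/2 × 34000 + 1/12 × 122000 + 1/3 × 105000 + 1/12 × 19000 = 17000 + 10166.6667 + 35000 + 1583.3333 = 63750
Bid B = 1/7 × 23000 + 2/7 × 85000 + 1/7 × 77000 + 3/7 × 114000 = 3285.7143 + 24285.7143 + 11000 + 48857.1429 = 87428.5714
Bid C = 5/12 × 107000 + 1/6 × 169000 + 1/12 × 177000 + 1/3 × 125000 = 44583.3333 + 28166.6667 + 14750 + 41666.6667 = 129166.6667

Bid C ($129,166.67)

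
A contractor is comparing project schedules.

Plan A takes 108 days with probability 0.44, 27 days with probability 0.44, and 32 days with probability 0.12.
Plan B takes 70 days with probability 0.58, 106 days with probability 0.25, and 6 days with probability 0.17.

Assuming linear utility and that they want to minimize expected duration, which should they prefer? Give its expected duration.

Plan A (63.24 days)

Plan A = 0.44 × 108 + 0.44 × 27 + 0.12 × 32 = 47.52 + 11.88 + 3.84 = 63.24
Plan B = 0.58 × 70 + 0.25 × 106 + 0.17 × 6 = 40.6 + 26.5 + 1.02 = 68.12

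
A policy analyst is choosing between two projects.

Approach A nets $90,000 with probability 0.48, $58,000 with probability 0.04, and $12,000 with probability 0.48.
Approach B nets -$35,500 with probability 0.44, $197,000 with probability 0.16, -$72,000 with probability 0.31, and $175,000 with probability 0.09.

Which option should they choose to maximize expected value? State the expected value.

Approach A = 0.48 × 90000 + 0.04 × 58000 + 0.48 × 12000 = 43200 + 2320 + 5760 = 51280
Approach B = 0.44 × (-35500) + 0.16 × 197000 + 0.31 × (-72000) + 0.09 × 175000 = -15620 + 31520 − 22320 + 15750 = 9330

Approach A ($51,280)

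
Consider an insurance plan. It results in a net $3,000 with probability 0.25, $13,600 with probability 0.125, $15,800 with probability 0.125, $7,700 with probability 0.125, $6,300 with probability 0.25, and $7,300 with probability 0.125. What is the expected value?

EV = 0.25 × 3000 + 0.125 × 13600 + 0.125 × 15800 + 0.125 × 7700 + 0.25 × 6300 + 0.125 × 7300 = 750 + 1700 + 1975 + 962.5 + 1575 + 912.5 = 7875

$7,875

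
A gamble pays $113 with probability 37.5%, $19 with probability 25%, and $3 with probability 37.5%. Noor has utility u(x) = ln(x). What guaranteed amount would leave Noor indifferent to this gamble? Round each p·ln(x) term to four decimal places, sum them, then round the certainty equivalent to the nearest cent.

$18.56

E[u] = 0.375·ln(113) + 0.25·ln(19) + 0.375·ln(3) = 1.7728 + 0.7361 + 0.4120 = 2.9209
CE = e^2.9209 ≈ 18.56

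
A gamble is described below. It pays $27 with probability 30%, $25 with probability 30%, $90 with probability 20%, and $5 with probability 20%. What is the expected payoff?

$34.60

EV = 0.3 × 27 + 0.3 × 25 + 0.2 × 90 + 0.2 × 5 = 8.1 + 7.5 + 18 + 1 = 34.6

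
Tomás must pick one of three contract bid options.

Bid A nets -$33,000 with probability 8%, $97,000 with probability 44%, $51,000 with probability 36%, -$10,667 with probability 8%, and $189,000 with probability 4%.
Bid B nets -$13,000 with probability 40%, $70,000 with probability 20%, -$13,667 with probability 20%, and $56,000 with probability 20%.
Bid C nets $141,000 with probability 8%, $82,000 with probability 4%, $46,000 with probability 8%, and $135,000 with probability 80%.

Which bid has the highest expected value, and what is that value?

Bid A = 0.08 × (-33000) + 0.44 × 97000 + 0.36 × 51000 + 0.08 × (-10667) + 0.04 × 189000 = -2640 + 42680 + 18360 − 853.36 + 7560 = 65106.64
Bid B = 0.4 × (-13000) + 0.2 × 70000 + 0.2 × (-13667) + 0.2 × 56000 = -5200 + 14000 − 2733.4 + 11200 = 17266.6
Bid C = 0.08 × 141000 + 0.04 × 82000 + 0.08 × 46000 + 0.8 × 135000 = 11280 + 3280 + 3680 + 108000 = 126240

Bid C ($126,240)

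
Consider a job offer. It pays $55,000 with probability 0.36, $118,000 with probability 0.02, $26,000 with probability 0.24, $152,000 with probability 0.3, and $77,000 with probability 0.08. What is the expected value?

$80,160

EV = 0.36 × 55000 + 0.02 × 118000 + 0.24 × 26000 + 0.3 × 152000 + 0.08 × 77000 = 19800 + 2360 + 6240 + 45600 + 6160 = 80160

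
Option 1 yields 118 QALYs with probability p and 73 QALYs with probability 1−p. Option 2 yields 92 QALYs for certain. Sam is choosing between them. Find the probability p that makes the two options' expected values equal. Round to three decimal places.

p = 0.422

p·118 + (1−p)·73 = 92
45p + 73 = 92
p = (92 − 73) / 45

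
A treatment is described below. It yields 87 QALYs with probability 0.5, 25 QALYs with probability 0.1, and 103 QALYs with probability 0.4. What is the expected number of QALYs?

87.2 QALYs

EV = 0.5 × 87 + 0.1 × 25 + 0.4 × 103 = 43.5 + 2.5 + 41.2 = 87.2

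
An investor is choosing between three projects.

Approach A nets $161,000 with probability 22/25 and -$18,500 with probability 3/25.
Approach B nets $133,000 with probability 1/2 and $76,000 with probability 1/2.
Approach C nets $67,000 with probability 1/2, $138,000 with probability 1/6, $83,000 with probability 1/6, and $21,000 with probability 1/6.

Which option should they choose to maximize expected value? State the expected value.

Approach A ($139,460)

Approach A = 22/25 × 161000 + 3/25 × (-18500) = 141680 − 2220 = 139460
Approach B = 1/2 × 133000 + 1/2 × 76000 = 66500 + 38000 = 104500
Approach C = 1/2 × 67000 + 1/6 × 138000 + 1/6 × 83000 + 1/6 × 21000 = 33500 + 23000 + 13833.3333 + 3500 = 73833.3333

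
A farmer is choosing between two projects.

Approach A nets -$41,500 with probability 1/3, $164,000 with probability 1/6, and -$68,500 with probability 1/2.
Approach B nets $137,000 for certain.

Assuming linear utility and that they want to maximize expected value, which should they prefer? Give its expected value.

Approach B ($137,000)

Approach A = 1/3 × (-41500) + 1/6 × 164000 + 1/2 × (-68500) = -13833.3333 + 27333.3333 − 34250 = -20750
Approach B: 137000 (certain)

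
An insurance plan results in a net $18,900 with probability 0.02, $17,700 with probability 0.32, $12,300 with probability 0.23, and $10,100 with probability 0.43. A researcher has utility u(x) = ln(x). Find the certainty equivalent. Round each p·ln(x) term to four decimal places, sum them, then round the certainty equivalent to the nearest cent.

$12,805.12

E[u] = 0.02·ln(18900) + 0.32·ln(17700) + 0.23·ln(12300) + 0.43·ln(10100) = 0.1969 + 3.1300 + 2.1660 + 3.9647 = 9.4576
CE = e^9.4576 ≈ 12805.12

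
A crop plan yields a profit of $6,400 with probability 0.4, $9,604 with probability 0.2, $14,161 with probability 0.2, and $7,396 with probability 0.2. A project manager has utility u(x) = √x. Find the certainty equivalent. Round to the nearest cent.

$8,574.76

E[u] = 0.4·√6400 + 0.2·√9604 + 0.2·√14161 + 0.2·√7396 = 0.4·80 + 0.2·98 + 0.2·119 + 0.2·86 = 92.6
CE = (92.6)² = 8574.76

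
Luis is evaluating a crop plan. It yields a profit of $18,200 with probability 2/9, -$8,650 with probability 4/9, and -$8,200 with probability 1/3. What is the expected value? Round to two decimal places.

EV = 2/9 × 18200 + 4/9 × (-8650) + 1/3 × (-8200) = 4044.4444 − 3844.4444 − 2733.3333 = -2533.3333

-$2,533.33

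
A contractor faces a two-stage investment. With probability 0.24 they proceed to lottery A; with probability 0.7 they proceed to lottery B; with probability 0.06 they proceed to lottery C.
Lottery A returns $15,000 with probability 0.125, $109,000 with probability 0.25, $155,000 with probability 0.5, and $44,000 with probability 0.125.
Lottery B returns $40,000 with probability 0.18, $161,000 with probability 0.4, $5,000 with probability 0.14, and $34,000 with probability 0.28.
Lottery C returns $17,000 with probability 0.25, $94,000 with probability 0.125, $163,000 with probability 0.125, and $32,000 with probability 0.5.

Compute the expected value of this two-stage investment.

$87,326.50

EV(A) = 0.125 × 15000 + 0.25 × 109000 + 0.5 × 155000 + 0.125 × 44000 = 1875 + 27250 + 77500 + 5500 = 112125
EV(B) = 0.18 × 40000 + 0.4 × 161000 + 0.14 × 5000 + 0.28 × 34000 = 7200 + 64400 + 700 + 9520 = 81820
EV(C) = 0.25 × 17000 + 0.125 × 94000 + 0.125 × 163000 + 0.5 × 32000 = 4250 + 11750 + 20375 + 16000 = 52375
Overall = 0.24 × 112125 + 0.7 × 81820 + 0.06 × 52375 = 26910 + 57274 + 3142.5 = 87326.5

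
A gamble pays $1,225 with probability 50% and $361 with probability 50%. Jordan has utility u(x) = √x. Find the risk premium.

$64

E[u] = 0.5·√1225 + 0.5·√361 = 0.5·35 + 0.5·19 = 27
CE = (27)² = 729
Risk premium = EV − CE = 793 − 729 = 64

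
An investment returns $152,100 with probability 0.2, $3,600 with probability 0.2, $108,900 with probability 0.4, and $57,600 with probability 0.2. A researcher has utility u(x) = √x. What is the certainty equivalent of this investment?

E[u] = 0.2·√152100 + 0.2·√3600 + 0.4·√108900 + 0.2·√57600 = 0.2·390 + 0.2·60 + 0.4·330 + 0.2·240 = 270
CE = (270)² = 72900

$72,900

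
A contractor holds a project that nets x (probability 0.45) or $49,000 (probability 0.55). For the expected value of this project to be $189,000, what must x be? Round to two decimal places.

x = $360,111.11

0.45·x + 0.55·49000 = 189000
0.45·x = 189000 − 26950 = 162050
x = 162050 / 0.45 = 360111.1111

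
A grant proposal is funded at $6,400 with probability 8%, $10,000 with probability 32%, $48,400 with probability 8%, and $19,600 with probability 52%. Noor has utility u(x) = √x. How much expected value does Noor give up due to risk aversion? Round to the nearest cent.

$1,186.56

E[u] = 0.08·√6400 + 0.32·√10000 + 0.08·√48400 + 0.52·√19600 = 0.08·80 + 0.32·100 + 0.08·220 + 0.52·140 = 128.8
CE = (128.8)² = 16589.44
Risk premium = EV − CE = 17776 − 16589.44 = 1186.56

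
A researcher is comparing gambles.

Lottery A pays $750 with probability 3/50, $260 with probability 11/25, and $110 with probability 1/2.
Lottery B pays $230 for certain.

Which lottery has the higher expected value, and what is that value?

Lottery A = 3/50 × 750 + 11/25 × 260 + 1/2 × 110 = 45 + 114.4 + 55 = 214.4
Lottery B: 230 (certain)

Lottery B ($230)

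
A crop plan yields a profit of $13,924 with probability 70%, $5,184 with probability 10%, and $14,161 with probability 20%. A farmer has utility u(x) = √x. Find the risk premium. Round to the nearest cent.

$192.44

E[u] = 0.7·√13924 + 0.1·√5184 + 0.2·√14161 = 0.7·118 + 0.1·72 + 0.2·119 = 113.6
CE = (113.6)² = 12904.96
Risk premium = EV − CE = 13097.4 − 12904.96 = 192.44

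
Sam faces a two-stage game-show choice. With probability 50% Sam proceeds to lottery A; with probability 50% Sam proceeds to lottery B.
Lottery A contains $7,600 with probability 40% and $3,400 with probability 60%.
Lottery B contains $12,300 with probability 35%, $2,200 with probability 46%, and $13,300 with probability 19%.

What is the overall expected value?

$6,462

EV(A) = 0.4 × 7600 + 0.6 × 3400 = 3040 + 2040 = 5080
EV(B) = 0.35 × 12300 + 0.46 × 2200 + 0.19 × 13300 = 4305 + 1012 + 2527 = 7844
Overall = 0.5 × 5080 + 0.5 × 7844 = 2540 + 3922 = 6462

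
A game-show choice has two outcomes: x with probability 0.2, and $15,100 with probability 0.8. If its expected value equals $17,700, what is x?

x = $28,100

0.2·x + 0.8·15100 = 17700
0.2·x = 17700 − 12080 = 5620
x = 5620 / 0.2 = 28100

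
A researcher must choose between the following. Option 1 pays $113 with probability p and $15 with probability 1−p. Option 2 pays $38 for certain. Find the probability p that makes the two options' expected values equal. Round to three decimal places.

p·113 + (1−p)·15 = 38
98p + 15 = 38
p = (38 − 15) / 98

p = 0.235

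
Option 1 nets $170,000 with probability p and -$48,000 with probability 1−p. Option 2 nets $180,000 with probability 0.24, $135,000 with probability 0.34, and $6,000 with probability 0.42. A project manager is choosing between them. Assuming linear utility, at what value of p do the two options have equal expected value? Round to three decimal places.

EV(Option 2) = 0.24 × 180000 + 0.34 × 135000 + 0.42 × 6000 = 43200 + 45900 + 2520 = 91620
p·170000 + (1−p)·(-48000) = 91620
218000p − 48000 = 91620
p = (91620 + 48000) / 218000

p = 0.640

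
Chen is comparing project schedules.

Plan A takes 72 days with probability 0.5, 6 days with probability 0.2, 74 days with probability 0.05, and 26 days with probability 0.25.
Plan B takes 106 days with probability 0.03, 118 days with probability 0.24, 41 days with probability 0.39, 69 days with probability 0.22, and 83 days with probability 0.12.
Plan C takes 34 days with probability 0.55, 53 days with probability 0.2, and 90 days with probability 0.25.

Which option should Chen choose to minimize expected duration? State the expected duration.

Plan A = 0.5 × 72 + 0.2 × 6 + 0.05 × 74 + 0.25 × 26 = 36 + 1.2 + 3.7 + 6.5 = 47.4
Plan B = 0.03 × 106 + 0.24 × 118 + 0.39 × 41 + 0.22 × 69 + 0.12 × 83 = 3.18 + 28.32 + 15.99 + 15.18 + 9.96 = 72.63
Plan C = 0.55 × 34 + 0.2 × 53 + 0.25 × 90 = 18.7 + 10.6 + 22.5 = 51.8

Plan A (47.4 days)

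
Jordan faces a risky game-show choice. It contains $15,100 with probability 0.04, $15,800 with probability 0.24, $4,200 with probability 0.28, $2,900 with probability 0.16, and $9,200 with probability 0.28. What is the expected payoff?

EV = 0.04 × 15100 + 0.24 × 15800 + 0.28 × 4200 + 0.16 × 2900 + 0.28 × 9200 = 604 + 3792 + 1176 + 464 + 2576 = 8612

$8,612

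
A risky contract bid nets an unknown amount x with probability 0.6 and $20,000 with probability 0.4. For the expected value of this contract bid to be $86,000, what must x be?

x = $130,000

0.6·x + 0.4·20000 = 86000
0.6·x = 86000 − 8000 = 78000
x = 78000 / 0.6 = 130000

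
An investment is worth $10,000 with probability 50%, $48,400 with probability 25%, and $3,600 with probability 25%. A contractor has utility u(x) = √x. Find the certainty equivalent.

$14,400

E[u] = 0.5·√10000 + 0.25·√48400 + 0.25·√3600 = 0.5·100 + 0.25·220 + 0.25·60 = 120
CE = (120)² = 14400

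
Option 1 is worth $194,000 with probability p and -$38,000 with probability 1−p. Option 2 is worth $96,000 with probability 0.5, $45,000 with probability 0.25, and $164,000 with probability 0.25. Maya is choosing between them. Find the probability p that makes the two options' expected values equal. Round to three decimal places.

EV(Option 2) = 0.5 × 96000 + 0.25 × 45000 + 0.25 × 164000 = 48000 + 11250 + 41000 = 100250
p·194000 + (1−p)·(-38000) = 100250
232000p − 38000 = 100250
p = (100250 + 38000) / 232000

p = 0.596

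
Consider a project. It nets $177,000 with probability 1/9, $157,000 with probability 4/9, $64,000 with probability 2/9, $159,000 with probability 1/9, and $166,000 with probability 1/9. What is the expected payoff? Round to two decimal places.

EV = 1/9 × 177000 + 4/9 × 157000 + 2/9 × 64000 + 1/9 × 159000 + 1/9 × 166000 = 19666.6667 + 69777.7778 + 14222.2222 + 17666.6667 + 18444.4444 = 139777.7778

$139,777.78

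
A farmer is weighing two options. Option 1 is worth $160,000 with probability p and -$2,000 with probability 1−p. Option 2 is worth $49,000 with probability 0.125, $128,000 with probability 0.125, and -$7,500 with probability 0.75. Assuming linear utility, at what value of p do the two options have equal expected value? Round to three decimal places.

EV(Option 2) = 0.125 × 49000 + 0.125 × 128000 + 0.75 × (-7500) = 6125 + 16000 − 5625 = 16500
p·160000 + (1−p)·(-2000) = 16500
162000p − 2000 = 16500
p = (16500 + 2000) / 162000

p = 0.114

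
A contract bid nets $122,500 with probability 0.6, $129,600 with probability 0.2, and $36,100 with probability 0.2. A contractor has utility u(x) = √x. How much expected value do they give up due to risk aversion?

E[u] = 0.6·√122500 + 0.2·√129600 + 0.2·√36100 = 0.6·350 + 0.2·360 + 0.2·190 = 320
CE = (320)² = 102400
Risk premium = EV − CE = 106640 − 102400 = 4240

$4,240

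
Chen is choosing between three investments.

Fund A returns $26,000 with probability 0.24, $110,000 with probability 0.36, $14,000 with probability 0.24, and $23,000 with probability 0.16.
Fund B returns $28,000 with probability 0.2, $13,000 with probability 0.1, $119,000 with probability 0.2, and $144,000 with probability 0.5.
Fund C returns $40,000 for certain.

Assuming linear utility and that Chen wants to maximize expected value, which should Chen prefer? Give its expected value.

Fund B ($102,700)

Fund A = 0.24 × 26000 + 0.36 × 110000 + 0.24 × 14000 + 0.16 × 23000 = 6240 + 39600 + 3360 + 3680 = 52880
Fund B = 0.2 × 28000 + 0.1 × 13000 + 0.2 × 119000 + 0.5 × 144000 = 5600 + 1300 + 23800 + 72000 = 102700
Fund C: 40000 (certain)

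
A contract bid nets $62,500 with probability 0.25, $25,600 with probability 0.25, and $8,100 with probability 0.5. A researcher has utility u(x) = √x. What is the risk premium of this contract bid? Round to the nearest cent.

$4,318.75

E[u] = 0.25·√62500 + 0.25·√25600 + 0.5·√8100 = 0.25·250 + 0.25·160 + 0.5·90 = 147.5
CE = (147.5)² = 21756.25
Risk premium = EV − CE = 26075 − 21756.25 = 4318.75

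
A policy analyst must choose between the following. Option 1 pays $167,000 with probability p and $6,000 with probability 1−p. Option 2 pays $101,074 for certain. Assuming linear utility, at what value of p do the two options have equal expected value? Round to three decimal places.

p·167000 + (1−p)·6000 = 101074
161000p + 6000 = 101074
p = (101074 − 6000) / 161000

p = 0.591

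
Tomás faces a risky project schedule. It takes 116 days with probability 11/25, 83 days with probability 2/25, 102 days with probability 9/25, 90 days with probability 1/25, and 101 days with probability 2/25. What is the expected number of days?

EV = 11/25 × 116 + 2/25 × 83 + 9/25 × 102 + 1/25 × 90 + 2/25 × 101 = 51.04 + 6.64 + 36.72 + 3.6 + 8.08 = 106.08

106.08 days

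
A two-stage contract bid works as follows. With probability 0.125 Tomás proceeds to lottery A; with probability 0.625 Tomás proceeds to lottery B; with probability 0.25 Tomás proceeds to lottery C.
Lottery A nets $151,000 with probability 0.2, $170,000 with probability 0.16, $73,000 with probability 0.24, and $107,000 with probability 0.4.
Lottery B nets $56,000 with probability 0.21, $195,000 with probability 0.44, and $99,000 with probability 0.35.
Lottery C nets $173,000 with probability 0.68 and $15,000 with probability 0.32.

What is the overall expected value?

EV(A) = 0.2 × 151000 + 0.16 × 170000 + 0.24 × 73000 + 0.4 × 107000 = 30200 + 27200 + 17520 + 42800 = 117720
EV(B) = 0.21 × 56000 + 0.44 × 195000 + 0.35 × 99000 = 11760 + 85800 + 34650 = 132210
EV(C) = 0.68 × 173000 + 0.32 × 15000 = 117640 + 4800 = 122440
Overall = 0.125 × 117720 + 0.625 × 132210 + 0.25 × 122440 = 14715 + 82631.25 + 30610 = 127956.25

$127,956.25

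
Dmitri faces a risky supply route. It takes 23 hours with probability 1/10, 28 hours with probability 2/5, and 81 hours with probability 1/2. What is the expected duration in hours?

54 hours

EV = 1/10 × 23 + 2/5 × 28 + 1/2 × 81 = 2.3 + 11.2 + 40.5 = 54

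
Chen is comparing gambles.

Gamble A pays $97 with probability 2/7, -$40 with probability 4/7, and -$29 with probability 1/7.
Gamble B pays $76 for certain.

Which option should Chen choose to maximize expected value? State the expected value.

Gamble A = 2/7 × 97 + 4/7 × (-40) + 1/7 × (-29) = 27.7143 − 22.8571 − 4.1429 = 0.7143
Gamble B: 76 (certain)

Gamble B ($76)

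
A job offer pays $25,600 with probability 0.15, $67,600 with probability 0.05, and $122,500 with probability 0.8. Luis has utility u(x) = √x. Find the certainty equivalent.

$100,489

E[u] = 0.15·√25600 + 0.05·√67600 + 0.8·√122500 = 0.15·160 + 0.05·260 + 0.8·350 = 317
CE = (317)² = 100489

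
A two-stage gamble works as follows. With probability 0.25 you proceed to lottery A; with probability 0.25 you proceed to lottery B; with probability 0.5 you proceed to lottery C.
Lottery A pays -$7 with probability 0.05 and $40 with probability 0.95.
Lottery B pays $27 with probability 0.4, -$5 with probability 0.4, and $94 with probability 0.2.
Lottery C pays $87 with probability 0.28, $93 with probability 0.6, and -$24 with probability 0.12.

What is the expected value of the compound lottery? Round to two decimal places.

EV(A) = 0.05 × (-7) + 0.95 × 40 = -0.35 + 38 = 37.65
EV(B) = 0.4 × 27 + 0.4 × (-5) + 0.2 × 94 = 10.8 − 2 + 18.8 = 27.6
EV(C) = 0.28 × 87 + 0.6 × 93 + 0.12 × (-24) = 24.36 + 55.8 − 2.88 = 77.28
Overall = 0.25 × 37.65 + 0.25 × 27.6 + 0.5 × 77.28 = 9.4125 + 6.9 + 38.64 = 54.9525

$54.95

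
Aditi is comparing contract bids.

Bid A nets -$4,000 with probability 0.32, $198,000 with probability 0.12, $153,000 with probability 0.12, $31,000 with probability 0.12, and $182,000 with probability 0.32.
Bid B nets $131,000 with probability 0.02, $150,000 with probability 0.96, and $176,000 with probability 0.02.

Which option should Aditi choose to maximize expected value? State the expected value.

Bid A = 0.32 × (-4000) + 0.12 × 198000 + 0.12 × 153000 + 0.12 × 31000 + 0.32 × 182000 = -1280 + 23760 + 18360 + 3720 + 58240 = 102800
Bid B = 0.02 × 131000 + 0.96 × 150000 + 0.02 × 176000 = 2620 + 144000 + 3520 = 150140

Bid B ($150,140)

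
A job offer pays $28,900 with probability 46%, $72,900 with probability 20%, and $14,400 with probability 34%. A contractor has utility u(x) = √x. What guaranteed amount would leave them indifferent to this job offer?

E[u] = 0.46·√28900 + 0.2·√72900 + 0.34·√14400 = 0.46·170 + 0.2·270 + 0.34·120 = 173
CE = (173)² = 29929

$29,929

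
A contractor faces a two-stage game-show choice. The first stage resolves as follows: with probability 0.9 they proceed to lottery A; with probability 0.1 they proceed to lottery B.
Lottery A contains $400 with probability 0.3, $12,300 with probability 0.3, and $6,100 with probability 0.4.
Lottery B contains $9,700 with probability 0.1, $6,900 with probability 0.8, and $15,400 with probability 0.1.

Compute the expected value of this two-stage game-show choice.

EV(A) = 0.3 × 400 + 0.3 × 12300 + 0.4 × 6100 = 120 + 3690 + 2440 = 6250
EV(B) = 0.1 × 9700 + 0.8 × 6900 + 0.1 × 15400 = 970 + 5520 + 1540 = 8030
Overall = 0.9 × 6250 + 0.1 × 8030 = 5625 + 803 = 6428

$6,428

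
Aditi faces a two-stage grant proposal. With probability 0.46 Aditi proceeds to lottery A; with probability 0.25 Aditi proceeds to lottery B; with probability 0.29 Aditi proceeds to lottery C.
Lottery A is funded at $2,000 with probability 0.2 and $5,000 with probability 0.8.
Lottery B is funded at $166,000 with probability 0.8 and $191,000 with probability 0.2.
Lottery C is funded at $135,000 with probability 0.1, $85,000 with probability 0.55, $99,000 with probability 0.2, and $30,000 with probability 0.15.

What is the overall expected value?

$69,293.50

EV(A) = 0.2 × 2000 + 0.8 × 5000 = 400 + 4000 = 4400
EV(B) = 0.8 × 166000 + 0.2 × 191000 = 132800 + 38200 = 171000
EV(C) = 0.1 × 135000 + 0.55 × 85000 + 0.2 × 99000 + 0.15 × 30000 = 13500 + 46750 + 19800 + 4500 = 84550
Overall = 0.46 × 4400 + 0.25 × 171000 + 0.29 × 84550 = 2024 + 42750 + 24519.5 = 69293.5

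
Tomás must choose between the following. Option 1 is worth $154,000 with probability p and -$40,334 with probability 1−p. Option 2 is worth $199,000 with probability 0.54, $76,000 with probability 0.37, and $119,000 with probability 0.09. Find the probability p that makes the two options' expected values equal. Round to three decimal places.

p = 0.960

EV(Option 2) = 0.54 × 199000 + 0.37 × 76000 + 0.09 × 119000 = 107460 + 28120 + 10710 = 146290
p·154000 + (1−p)·(-40334) = 146290
194334p − 40334 = 146290
p = (146290 + 40334) / 194334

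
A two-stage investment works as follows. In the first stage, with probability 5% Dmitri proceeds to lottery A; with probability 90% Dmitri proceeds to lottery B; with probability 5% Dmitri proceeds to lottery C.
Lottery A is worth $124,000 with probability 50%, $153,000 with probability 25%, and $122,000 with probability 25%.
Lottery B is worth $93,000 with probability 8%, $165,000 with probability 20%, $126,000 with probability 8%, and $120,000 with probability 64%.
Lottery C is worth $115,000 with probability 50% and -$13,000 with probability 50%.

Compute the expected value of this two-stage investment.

$123,675.50

EV(A) = 0.5 × 124000 + 0.25 × 153000 + 0.25 × 122000 = 62000 + 38250 + 30500 = 130750
EV(B) = 0.08 × 93000 + 0.2 × 165000 + 0.08 × 126000 + 0.64 × 120000 = 7440 + 33000 + 10080 + 76800 = 127320
EV(C) = 0.5 × 115000 + 0.5 × (-13000) = 57500 − 6500 = 51000
Overall = 0.05 × 130750 + 0.9 × 127320 + 0.05 × 51000 = 6537.5 + 114588 + 2550 = 123675.5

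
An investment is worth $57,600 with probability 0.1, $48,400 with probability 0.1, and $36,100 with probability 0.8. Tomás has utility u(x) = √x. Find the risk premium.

E[u] = 0.1·√57600 + 0.1·√48400 + 0.8·√36100 = 0.1·240 + 0.1·220 + 0.8·190 = 198
CE = (198)² = 39204
Risk premium = EV − CE = 39480 − 39204 = 276

$276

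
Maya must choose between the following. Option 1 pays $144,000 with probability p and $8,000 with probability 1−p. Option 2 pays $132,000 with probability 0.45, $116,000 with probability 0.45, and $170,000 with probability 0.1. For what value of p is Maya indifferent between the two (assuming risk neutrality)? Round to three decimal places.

EV(Option 2) = 0.45 × 132000 + 0.45 × 116000 + 0.1 × 170000 = 59400 + 52200 + 17000 = 128600
p·144000 + (1−p)·8000 = 128600
136000p + 8000 = 128600
p = (128600 − 8000) / 136000

p = 0.887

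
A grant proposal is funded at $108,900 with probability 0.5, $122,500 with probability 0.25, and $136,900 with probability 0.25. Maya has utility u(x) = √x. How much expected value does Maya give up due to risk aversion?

E[u] = 0.5·√108900 + 0.25·√122500 + 0.25·√136900 = 0.5·330 + 0.25·350 + 0.25·370 = 345
CE = (345)² = 119025
Risk premium = EV − CE = 119300 − 119025 = 275

$275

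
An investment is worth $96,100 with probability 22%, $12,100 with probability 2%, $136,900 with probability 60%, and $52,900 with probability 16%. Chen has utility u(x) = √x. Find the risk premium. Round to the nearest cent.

$3,615.36

E[u] = 0.22·√96100 + 0.02·√12100 + 0.6·√136900 + 0.16·√52900 = 0.22·310 + 0.02·110 + 0.6·370 + 0.16·230 = 329.2
CE = (329.2)² = 108372.64
Risk premium = EV − CE = 111988 − 108372.64 = 3615.36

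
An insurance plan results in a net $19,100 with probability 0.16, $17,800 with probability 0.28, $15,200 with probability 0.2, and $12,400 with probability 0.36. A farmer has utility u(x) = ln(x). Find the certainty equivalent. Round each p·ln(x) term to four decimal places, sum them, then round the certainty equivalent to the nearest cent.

$15,313.65

E[u] = 0.16·ln(19100) + 0.28·ln(17800) + 0.2·ln(15200) + 0.36·ln(12400) = 1.5772 + 2.7403 + 1.9258 + 3.3932 = 9.6365
CE = e^9.6365 ≈ 15313.65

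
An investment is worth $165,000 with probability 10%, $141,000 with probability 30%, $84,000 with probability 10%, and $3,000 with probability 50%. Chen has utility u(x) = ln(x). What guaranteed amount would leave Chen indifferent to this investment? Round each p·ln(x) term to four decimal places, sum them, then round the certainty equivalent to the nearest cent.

E[u] = 0.1·ln(165000) + 0.3·ln(141000) + 0.1·ln(84000) + 0.5·ln(3000) = 1.2014 + 3.5570 + 1.1339 + 4.0032 = 9.8955
CE = e^9.8955 ≈ 19840.89

$19,840.89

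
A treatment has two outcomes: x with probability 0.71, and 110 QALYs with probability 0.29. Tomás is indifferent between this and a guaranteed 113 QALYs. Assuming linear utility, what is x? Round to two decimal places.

x = 114.23 QALYs

0.71·x + 0.29·110 = 113
0.71·x = 113 − 31.9 = 81.1
x = 81.1 / 0.71 = 114.2254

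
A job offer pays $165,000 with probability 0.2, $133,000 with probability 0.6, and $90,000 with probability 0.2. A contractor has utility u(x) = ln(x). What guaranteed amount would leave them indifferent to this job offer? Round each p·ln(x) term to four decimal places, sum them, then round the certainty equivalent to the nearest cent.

$128,424.95

E[u] = 0.2·ln(165000) + 0.6·ln(133000) + 0.2·ln(90000) = 2.4027 + 7.0789 + 2.2815 = 11.7631
CE = e^11.7631 ≈ 128424.95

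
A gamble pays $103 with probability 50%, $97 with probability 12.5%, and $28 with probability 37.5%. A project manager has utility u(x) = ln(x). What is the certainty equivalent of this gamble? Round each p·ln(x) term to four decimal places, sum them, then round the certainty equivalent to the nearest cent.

E[u] = 0.5·ln(103) + 0.125·ln(97) + 0.375·ln(28) = 2.3174 + 0.5718 + 1.2496 = 4.1388
CE = e^4.1388 ≈ 62.73

$62.73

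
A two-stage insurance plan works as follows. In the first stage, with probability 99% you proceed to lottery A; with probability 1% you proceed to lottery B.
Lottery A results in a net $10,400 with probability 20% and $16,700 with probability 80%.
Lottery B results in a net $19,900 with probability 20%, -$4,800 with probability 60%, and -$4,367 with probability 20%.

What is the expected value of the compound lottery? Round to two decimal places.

EV(A) = 0.2 × 10400 + 0.8 × 16700 = 2080 + 13360 = 15440
EV(B) = 0.2 × 19900 + 0.6 × (-4800) + 0.2 × (-4367) = 3980 − 2880 − 873.4 = 226.6
Overall = 0.99 × 15440 + 0.01 × 226.6 = 15285.6 + 2.266 = 15287.866

$15,287.87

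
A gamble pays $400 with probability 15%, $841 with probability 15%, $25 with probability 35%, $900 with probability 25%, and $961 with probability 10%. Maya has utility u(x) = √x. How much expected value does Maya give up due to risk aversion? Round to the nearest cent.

$127.91

E[u] = 0.15·√400 + 0.15·√841 + 0.35·√25 + 0.25·√900 + 0.1·√961 = 0.15·20 + 0.15·29 + 0.35·5 + 0.25·30 + 0.1·31 = 19.7
CE = (19.7)² = 388.09
Risk premium = EV − CE = 516 − 388.09 = 127.91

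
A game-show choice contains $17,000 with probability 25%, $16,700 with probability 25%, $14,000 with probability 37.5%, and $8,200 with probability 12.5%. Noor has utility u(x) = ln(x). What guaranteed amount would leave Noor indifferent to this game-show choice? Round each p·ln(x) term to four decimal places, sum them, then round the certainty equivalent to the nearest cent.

E[u] = 0.25·ln(17000) + 0.25·ln(16700) + 0.375·ln(14000) + 0.125·ln(8200) = 2.4352 + 2.4308 + 3.5801 + 1.1265 = 9.5726
CE = e^9.5726 ≈ 14365.72

$14,365.72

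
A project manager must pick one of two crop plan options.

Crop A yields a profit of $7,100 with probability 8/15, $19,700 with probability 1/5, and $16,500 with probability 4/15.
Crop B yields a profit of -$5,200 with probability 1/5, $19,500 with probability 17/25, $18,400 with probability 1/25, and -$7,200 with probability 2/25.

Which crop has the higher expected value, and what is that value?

Crop A = 8/15 × 7100 + 1/5 × 19700 + 4/15 × 16500 = 3786.6667 + 3940 + 4400 = 12126.6667
Crop B = 1/5 × (-5200) + 17/25 × 19500 + 1/25 × 18400 + 2/25 × (-7200) = -1040 + 13260 + 736 − 576 = 12380

Crop B ($12,380)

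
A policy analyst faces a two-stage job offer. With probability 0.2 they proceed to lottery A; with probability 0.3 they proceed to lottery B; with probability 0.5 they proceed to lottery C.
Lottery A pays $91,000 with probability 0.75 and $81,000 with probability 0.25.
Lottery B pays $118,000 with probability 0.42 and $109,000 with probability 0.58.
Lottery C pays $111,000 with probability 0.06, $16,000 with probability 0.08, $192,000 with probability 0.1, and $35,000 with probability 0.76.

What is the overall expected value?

EV(A) = 0.75 × 91000 + 0.25 × 81000 = 68250 + 20250 = 88500
EV(B) = 0.42 × 118000 + 0.58 × 109000 = 49560 + 63220 = 112780
EV(C) = 0.06 × 111000 + 0.08 × 16000 + 0.1 × 192000 + 0.76 × 35000 = 6660 + 1280 + 19200 + 26600 = 53740
Overall = 0.2 × 88500 + 0.3 × 112780 + 0.5 × 53740 = 17700 + 33834 + 26870 = 78404

$78,404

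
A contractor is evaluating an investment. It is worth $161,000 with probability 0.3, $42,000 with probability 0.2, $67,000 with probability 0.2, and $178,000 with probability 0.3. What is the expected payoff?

$123,500

EV = 0.3 × 161000 + 0.2 × 42000 + 0.2 × 67000 + 0.3 × 178000 = 48300 + 8400 + 13400 + 53400 = 123500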